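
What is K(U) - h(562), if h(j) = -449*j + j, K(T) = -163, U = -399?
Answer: 251613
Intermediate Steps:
h(j) = -448*j
K(U) - h(562) = -163 - (-448)*562 = -163 - 1*(-251776) = -163 + 251776 = 251613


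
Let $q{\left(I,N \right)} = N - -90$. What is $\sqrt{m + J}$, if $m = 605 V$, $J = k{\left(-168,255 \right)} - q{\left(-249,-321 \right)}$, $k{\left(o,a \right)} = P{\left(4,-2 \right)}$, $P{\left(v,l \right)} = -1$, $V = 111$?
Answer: $\sqrt{67385} \approx 259.59$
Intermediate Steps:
$q{\left(I,N \right)} = 90 + N$ ($q{\left(I,N \right)} = N + 90 = 90 + N$)
$k{\left(o,a \right)} = -1$
$J = 230$ ($J = -1 - \left(90 - 321\right) = -1 - -231 = -1 + 231 = 230$)
$m = 67155$ ($m = 605 \cdot 111 = 67155$)
$\sqrt{m + J} = \sqrt{67155 + 230} = \sqrt{67385}$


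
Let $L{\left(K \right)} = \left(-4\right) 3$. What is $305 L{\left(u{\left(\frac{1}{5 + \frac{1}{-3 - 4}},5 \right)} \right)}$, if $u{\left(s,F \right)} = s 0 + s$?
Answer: $-3660$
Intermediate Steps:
$u{\left(s,F \right)} = s$ ($u{\left(s,F \right)} = 0 + s = s$)
$L{\left(K \right)} = -12$
$305 L{\left(u{\left(\frac{1}{5 + \frac{1}{-3 - 4}},5 \right)} \right)} = 305 \left(-12\right) = -3660$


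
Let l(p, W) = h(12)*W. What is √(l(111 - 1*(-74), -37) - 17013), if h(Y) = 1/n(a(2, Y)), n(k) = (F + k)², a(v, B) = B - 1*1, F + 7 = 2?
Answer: I*√612505/6 ≈ 130.44*I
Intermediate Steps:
F = -5 (F = -7 + 2 = -5)
a(v, B) = -1 + B (a(v, B) = B - 1 = -1 + B)
n(k) = (-5 + k)²
h(Y) = (-6 + Y)⁻² (h(Y) = 1/((-5 + (-1 + Y))²) = 1/((-6 + Y)²) = (-6 + Y)⁻²)
l(p, W) = W/36 (l(p, W) = W/(-6 + 12)² = W/6² = W/36)
√(l(111 - 1*(-74), -37) - 17013) = √((1/36)*(-37) - 17013) = √(-37/36 - 17013) = √(-612505/36) = I*√612505/6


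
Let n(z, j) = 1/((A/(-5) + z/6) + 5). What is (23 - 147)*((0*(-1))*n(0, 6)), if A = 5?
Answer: 0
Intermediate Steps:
n(z, j) = 1/(4 + z/6) (n(z, j) = 1/((5/(-5) + z/6) + 5) = 1/((5*(-⅕) + z*(⅙)) + 5) = 1/((-1 + z/6) + 5) = 1/(4 + z/6))
(23 - 147)*((0*(-1))*n(0, 6)) = (23 - 147)*((0*(-1))*(6/(24 + 0))) = -0*6/24 = -0*6*(1/24) = -0/4 = -124*0 = 0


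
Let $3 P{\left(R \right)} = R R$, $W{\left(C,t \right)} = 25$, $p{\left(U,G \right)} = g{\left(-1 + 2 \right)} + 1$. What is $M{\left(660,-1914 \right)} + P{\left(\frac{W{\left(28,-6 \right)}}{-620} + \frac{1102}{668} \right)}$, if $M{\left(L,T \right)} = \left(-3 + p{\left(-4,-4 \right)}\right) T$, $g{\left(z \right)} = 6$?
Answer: $- \frac{3282685367541}{428821264} \approx -7655.1$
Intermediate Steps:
$p{\left(U,G \right)} = 7$ ($p{\left(U,G \right)} = 6 + 1 = 7$)
$P{\left(R \right)} = \frac{R^{2}}{3}$ ($P{\left(R \right)} = \frac{R R}{3} = \frac{R^{2}}{3}$)
$M{\left(L,T \right)} = 4 T$ ($M{\left(L,T \right)} = \left(-3 + 7\right) T = 4 T$)
$M{\left(660,-1914 \right)} + P{\left(\frac{W{\left(28,-6 \right)}}{-620} + \frac{1102}{668} \right)} = 4 \left(-1914\right) + \frac{\left(\frac{25}{-620} + \frac{1102}{668}\right)^{2}}{3} = -7656 + \frac{\left(25 \left(- \frac{1}{620}\right) + 1102 \cdot \frac{1}{668}\right)^{2}}{3} = -7656 + \frac{\left(- \frac{5}{124} + \frac{551}{334}\right)^{2}}{3} = -7656 + \frac{\left(\frac{33327}{20708}\right)^{2}}{3} = -7656 + \frac{1}{3} \cdot \frac{1110688929}{428821264} = -7656 + \frac{370229643}{428821264} = - \frac{3282685367541}{428821264}$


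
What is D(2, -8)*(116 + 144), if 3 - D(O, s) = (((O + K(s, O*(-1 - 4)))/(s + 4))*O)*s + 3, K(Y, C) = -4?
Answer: 2080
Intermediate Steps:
D(O, s) = -O*s*(-4 + O)/(4 + s) (D(O, s) = 3 - ((((O - 4)/(s + 4))*O)*s + 3) = 3 - ((((-4 + O)/(4 + s))*O)*s + 3) = 3 - ((O*(-4 + O)/(4 + s))*s + 3) = 3 - (O*s*(-4 + O)/(4 + s) + 3) = 3 - (3 + O*s*(-4 + O)/(4 + s)) = 3 + (-3 - O*s*(-4 + O)/(4 + s)) = -O*s*(-4 + O)/(4 + s))
D(2, -8)*(116 + 144) = (2*(-8)*(4 - 1*2)/(4 - 8))*(116 + 144) = (2*(-8)*(4 - 2)/(-4))*260 = (2*(-8)*(-¼)*2)*260 = 8*260 = 2080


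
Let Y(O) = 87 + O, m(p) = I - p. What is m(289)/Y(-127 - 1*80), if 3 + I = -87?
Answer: 379/120 ≈ 3.1583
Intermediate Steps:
I = -90 (I = -3 - 87 = -90)
m(p) = -90 - p
m(289)/Y(-127 - 1*80) = (-90 - 1*289)/(87 + (-127 - 1*80)) = (-90 - 289)/(87 + (-127 - 80)) = -379/(87 - 207) = -379/(-120) = -379*(-1/120) = 379/120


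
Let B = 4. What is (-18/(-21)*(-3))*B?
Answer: -72/7 ≈ -10.286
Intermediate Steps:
(-18/(-21)*(-3))*B = (-18/(-21)*(-3))*4 = (-18*(-1/21)*(-3))*4 = ((6/7)*(-3))*4 = -18/7*4 = -72/7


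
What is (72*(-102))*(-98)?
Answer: 719712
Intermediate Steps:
(72*(-102))*(-98) = -7344*(-98) = 719712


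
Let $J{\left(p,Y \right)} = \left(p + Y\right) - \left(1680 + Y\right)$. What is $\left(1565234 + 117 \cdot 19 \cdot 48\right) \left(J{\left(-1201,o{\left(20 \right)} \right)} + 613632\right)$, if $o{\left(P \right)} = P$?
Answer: $1021137805438$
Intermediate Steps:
$J{\left(p,Y \right)} = -1680 + p$ ($J{\left(p,Y \right)} = \left(Y + p\right) - \left(1680 + Y\right) = -1680 + p$)
$\left(1565234 + 117 \cdot 19 \cdot 48\right) \left(J{\left(-1201,o{\left(20 \right)} \right)} + 613632\right) = \left(1565234 + 117 \cdot 19 \cdot 48\right) \left(\left(-1680 - 1201\right) + 613632\right) = \left(1565234 + 2223 \cdot 48\right) \left(-2881 + 613632\right) = \left(1565234 + 106704\right) 610751 = 1671938 \cdot 610751 = 1021137805438$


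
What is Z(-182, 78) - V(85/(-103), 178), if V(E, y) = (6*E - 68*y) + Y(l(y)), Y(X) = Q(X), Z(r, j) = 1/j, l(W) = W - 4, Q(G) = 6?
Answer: 97235215/8034 ≈ 12103.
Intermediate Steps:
l(W) = -4 + W
Y(X) = 6
V(E, y) = 6 - 68*y + 6*E (V(E, y) = (6*E - 68*y) + 6 = (-68*y + 6*E) + 6 = 6 - 68*y + 6*E)
Z(-182, 78) - V(85/(-103), 178) = 1/78 - (6 - 68*178 + 6*(85/(-103))) = 1/78 - (6 - 12104 + 6*(85*(-1/103))) = 1/78 - (6 - 12104 + 6*(-85/103)) = 1/78 - (6 - 12104 - 510/103) = 1/78 - 1*(-1246604/103) = 1/78 + 1246604/103 = 97235215/8034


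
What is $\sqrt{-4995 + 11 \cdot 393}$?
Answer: $4 i \sqrt{42} \approx 25.923 i$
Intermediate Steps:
$\sqrt{-4995 + 11 \cdot 393} = \sqrt{-4995 + 4323} = \sqrt{-672} = 4 i \sqrt{42}$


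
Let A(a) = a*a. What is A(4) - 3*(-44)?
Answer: 148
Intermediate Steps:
A(a) = a²
A(4) - 3*(-44) = 4² - 3*(-44) = 16 + 132 = 148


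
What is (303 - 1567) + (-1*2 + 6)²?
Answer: -1248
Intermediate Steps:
(303 - 1567) + (-1*2 + 6)² = -1264 + (-2 + 6)² = -1264 + 4² = -1264 + 16 = -1248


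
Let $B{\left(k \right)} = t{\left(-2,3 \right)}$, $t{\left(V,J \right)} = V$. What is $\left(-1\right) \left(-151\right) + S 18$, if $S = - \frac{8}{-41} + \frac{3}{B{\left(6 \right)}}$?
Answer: $\frac{5228}{41} \approx 127.51$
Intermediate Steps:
$B{\left(k \right)} = -2$
$S = - \frac{107}{82}$ ($S = - \frac{8}{-41} + \frac{3}{-2} = \left(-8\right) \left(- \frac{1}{41}\right) + 3 \left(- \frac{1}{2}\right) = \frac{8}{41} - \frac{3}{2} = - \frac{107}{82} \approx -1.3049$)
$\left(-1\right) \left(-151\right) + S 18 = \left(-1\right) \left(-151\right) - \frac{963}{41} = 151 - \frac{963}{41} = \frac{5228}{41}$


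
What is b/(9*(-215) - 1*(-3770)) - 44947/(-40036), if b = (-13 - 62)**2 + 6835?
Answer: 116265261/14693212 ≈ 7.9129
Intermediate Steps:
b = 12460 (b = (-75)**2 + 6835 = 5625 + 6835 = 12460)
b/(9*(-215) - 1*(-3770)) - 44947/(-40036) = 12460/(9*(-215) - 1*(-3770)) - 44947/(-40036) = 12460/(-1935 + 3770) - 44947*(-1/40036) = 12460/1835 + 44947/40036 = 12460*(1/1835) + 44947/40036 = 2492/367 + 44947/40036 = 116265261/14693212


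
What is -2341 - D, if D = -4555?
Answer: 2214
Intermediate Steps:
-2341 - D = -2341 - 1*(-4555) = -2341 + 4555 = 2214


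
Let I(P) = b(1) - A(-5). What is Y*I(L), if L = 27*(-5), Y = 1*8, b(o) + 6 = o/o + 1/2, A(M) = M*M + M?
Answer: -196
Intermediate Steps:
A(M) = M + M² (A(M) = M² + M = M + M²)
b(o) = -9/2 (b(o) = -6 + (o/o + 1/2) = -6 + (1 + 1*(½)) = -6 + (1 + ½) = -6 + 3/2 = -9/2)
Y = 8
L = -135
I(P) = -49/2 (I(P) = -9/2 - (-5)*(1 - 5) = -9/2 - (-5)*(-4) = -9/2 - 1*20 = -9/2 - 20 = -49/2)
Y*I(L) = 8*(-49/2) = -196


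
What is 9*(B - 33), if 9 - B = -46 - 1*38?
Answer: 540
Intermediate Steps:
B = 93 (B = 9 - (-46 - 1*38) = 9 - (-46 - 38) = 9 - 1*(-84) = 9 + 84 = 93)
9*(B - 33) = 9*(93 - 33) = 9*60 = 540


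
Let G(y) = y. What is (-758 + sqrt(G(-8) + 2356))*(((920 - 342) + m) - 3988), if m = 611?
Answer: 2121642 - 5598*sqrt(587) ≈ 1.9860e+6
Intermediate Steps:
(-758 + sqrt(G(-8) + 2356))*(((920 - 342) + m) - 3988) = (-758 + sqrt(-8 + 2356))*(((920 - 342) + 611) - 3988) = (-758 + sqrt(2348))*((578 + 611) - 3988) = (-758 + 2*sqrt(587))*(1189 - 3988) = (-758 + 2*sqrt(587))*(-2799) = 2121642 - 5598*sqrt(587)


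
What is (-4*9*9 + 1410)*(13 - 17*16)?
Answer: -281274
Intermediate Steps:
(-4*9*9 + 1410)*(13 - 17*16) = (-36*9 + 1410)*(13 - 272) = (-324 + 1410)*(-259) = 1086*(-259) = -281274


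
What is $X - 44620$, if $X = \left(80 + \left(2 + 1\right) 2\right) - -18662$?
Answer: $-25872$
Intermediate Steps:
$X = 18748$ ($X = \left(80 + 3 \cdot 2\right) + 18662 = \left(80 + 6\right) + 18662 = 86 + 18662 = 18748$)
$X - 44620 = 18748 - 44620 = -25872$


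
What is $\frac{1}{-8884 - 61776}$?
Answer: $- \frac{1}{70660} \approx -1.4152 \cdot 10^{-5}$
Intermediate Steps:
$\frac{1}{-8884 - 61776} = \frac{1}{-70660} = - \frac{1}{70660}$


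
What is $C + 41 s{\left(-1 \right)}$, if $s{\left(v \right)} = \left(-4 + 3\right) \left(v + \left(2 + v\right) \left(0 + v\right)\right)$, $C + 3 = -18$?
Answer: $61$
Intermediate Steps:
$C = -21$ ($C = -3 - 18 = -21$)
$s{\left(v \right)} = - v - v \left(2 + v\right)$ ($s{\left(v \right)} = - (v + \left(2 + v\right) v) = - (v + v \left(2 + v\right)) = - v - v \left(2 + v\right)$)
$C + 41 s{\left(-1 \right)} = -21 + 41 \left(\left(-1\right) \left(-1\right) \left(3 - 1\right)\right) = -21 + 41 \left(\left(-1\right) \left(-1\right) 2\right) = -21 + 41 \cdot 2 = -21 + 82 = 61$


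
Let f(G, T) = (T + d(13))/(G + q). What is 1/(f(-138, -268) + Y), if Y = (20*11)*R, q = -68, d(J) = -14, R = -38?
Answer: -103/860939 ≈ -0.00011964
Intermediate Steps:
f(G, T) = (-14 + T)/(-68 + G) (f(G, T) = (T - 14)/(G - 68) = (-14 + T)/(-68 + G))
Y = -8360 (Y = (20*11)*(-38) = 220*(-38) = -8360)
1/(f(-138, -268) + Y) = 1/((-14 - 268)/(-68 - 138) - 8360) = 1/(-282/(-206) - 8360) = 1/(-1/206*(-282) - 8360) = 1/(141/103 - 8360) = 1/(-860939/103) = -103/860939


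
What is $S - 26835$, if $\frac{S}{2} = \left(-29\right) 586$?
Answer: $-60823$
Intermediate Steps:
$S = -33988$ ($S = 2 \left(\left(-29\right) 586\right) = 2 \left(-16994\right) = -33988$)
$S - 26835 = -33988 - 26835 = -60823$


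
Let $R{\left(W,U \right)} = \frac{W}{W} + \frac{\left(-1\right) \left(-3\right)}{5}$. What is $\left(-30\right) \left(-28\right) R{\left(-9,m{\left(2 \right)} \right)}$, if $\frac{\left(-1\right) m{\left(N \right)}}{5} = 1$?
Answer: $1344$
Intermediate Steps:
$m{\left(N \right)} = -5$ ($m{\left(N \right)} = \left(-5\right) 1 = -5$)
$R{\left(W,U \right)} = \frac{8}{5}$ ($R{\left(W,U \right)} = 1 + 3 \cdot \frac{1}{5} = 1 + \frac{3}{5} = \frac{8}{5}$)
$\left(-30\right) \left(-28\right) R{\left(-9,m{\left(2 \right)} \right)} = \left(-30\right) \left(-28\right) \frac{8}{5} = 840 \cdot \frac{8}{5} = 1344$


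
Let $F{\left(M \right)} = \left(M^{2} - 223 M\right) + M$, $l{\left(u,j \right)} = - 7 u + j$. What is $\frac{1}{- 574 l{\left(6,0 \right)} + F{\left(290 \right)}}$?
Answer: $\frac{1}{43828} \approx 2.2816 \cdot 10^{-5}$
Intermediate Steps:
$l{\left(u,j \right)} = j - 7 u$
$F{\left(M \right)} = M^{2} - 222 M$
$\frac{1}{- 574 l{\left(6,0 \right)} + F{\left(290 \right)}} = \frac{1}{- 574 \left(0 - 42\right) + 290 \left(-222 + 290\right)} = \frac{1}{- 574 \left(0 - 42\right) + 290 \cdot 68} = \frac{1}{\left(-574\right) \left(-42\right) + 19720} = \frac{1}{24108 + 19720} = \frac{1}{43828}$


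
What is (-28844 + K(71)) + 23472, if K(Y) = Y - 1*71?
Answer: -5372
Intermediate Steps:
K(Y) = -71 + Y (K(Y) = Y - 71 = -71 + Y)
(-28844 + K(71)) + 23472 = (-28844 + (-71 + 71)) + 23472 = (-28844 + 0) + 23472 = -28844 + 23472 = -5372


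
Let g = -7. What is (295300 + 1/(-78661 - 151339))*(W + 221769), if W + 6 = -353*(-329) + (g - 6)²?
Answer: 22961308410661931/230000 ≈ 9.9832e+10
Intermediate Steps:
W = 116300 (W = -6 + (-353*(-329) + (-7 - 6)²) = -6 + (116137 + (-13)²) = -6 + (116137 + 169) = -6 + 116306 = 116300)
(295300 + 1/(-78661 - 151339))*(W + 221769) = (295300 + 1/(-78661 - 151339))*(116300 + 221769) = (295300 + 1/(-230000))*338069 = (295300 - 1/230000)*338069 = (67918999999/230000)*338069 = 22961308410661931/230000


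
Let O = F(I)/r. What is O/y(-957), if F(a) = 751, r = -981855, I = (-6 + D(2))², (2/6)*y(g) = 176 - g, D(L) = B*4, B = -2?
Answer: -751/3337325145 ≈ -2.2503e-7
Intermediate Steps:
D(L) = -8 (D(L) = -2*4 = -8)
y(g) = 528 - 3*g (y(g) = 3*(176 - g) = 528 - 3*g)
I = 196 (I = (-6 - 8)² = (-14)² = 196)
O = -751/981855 (O = 751/(-981855) = 751*(-1/981855) = -751/981855 ≈ -0.00076488)
O/y(-957) = -751/(981855*(528 - 3*(-957))) = -751/(981855*(528 + 2871)) = -751/981855/3399 = -751/981855*1/3399 = -751/3337325145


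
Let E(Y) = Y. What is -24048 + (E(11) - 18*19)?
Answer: -24379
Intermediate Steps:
-24048 + (E(11) - 18*19) = -24048 + (11 - 18*19) = -24048 + (11 - 342) = -24048 - 331 = -24379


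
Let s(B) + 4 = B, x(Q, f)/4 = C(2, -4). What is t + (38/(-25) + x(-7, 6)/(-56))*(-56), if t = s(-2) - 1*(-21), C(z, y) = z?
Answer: 2703/25 ≈ 108.12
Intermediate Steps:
x(Q, f) = 8 (x(Q, f) = 4*2 = 8)
s(B) = -4 + B
t = 15 (t = (-4 - 2) - 1*(-21) = -6 + 21 = 15)
t + (38/(-25) + x(-7, 6)/(-56))*(-56) = 15 + (38/(-25) + 8/(-56))*(-56) = 15 + (38*(-1/25) + 8*(-1/56))*(-56) = 15 + (-38/25 - ⅐)*(-56) = 15 - 291/175*(-56) = 15 + 2328/25 = 2703/25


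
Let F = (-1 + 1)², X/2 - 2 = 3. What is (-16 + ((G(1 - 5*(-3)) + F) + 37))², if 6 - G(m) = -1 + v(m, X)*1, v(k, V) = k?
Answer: 144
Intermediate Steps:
X = 10 (X = 4 + 2*3 = 4 + 6 = 10)
G(m) = 7 - m (G(m) = 6 - (-1 + m*1) = 6 - (-1 + m) = 6 + (1 - m) = 7 - m)
F = 0 (F = 0² = 0)
(-16 + ((G(1 - 5*(-3)) + F) + 37))² = (-16 + (((7 - (1 - 5*(-3))) + 0) + 37))² = (-16 + (((7 - (1 + 15)) + 0) + 37))² = (-16 + (((7 - 1*16) + 0) + 37))² = (-16 + (((7 - 16) + 0) + 37))² = (-16 + ((-9 + 0) + 37))² = (-16 + (-9 + 37))² = (-16 + 28)² = 12² = 144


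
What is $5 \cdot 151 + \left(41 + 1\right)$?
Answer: $797$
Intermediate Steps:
$5 \cdot 151 + \left(41 + 1\right) = 755 + 42 = 797$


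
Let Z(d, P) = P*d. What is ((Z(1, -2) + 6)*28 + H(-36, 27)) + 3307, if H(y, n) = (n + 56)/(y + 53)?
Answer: 58206/17 ≈ 3423.9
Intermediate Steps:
H(y, n) = (56 + n)/(53 + y)
((Z(1, -2) + 6)*28 + H(-36, 27)) + 3307 = ((-2*1 + 6)*28 + (56 + 27)/(53 - 36)) + 3307 = ((-2 + 6)*28 + 83/17) + 3307 = (4*28 + (1/17)*83) + 3307 = (112 + 83/17) + 3307 = 1987/17 + 3307 = 58206/17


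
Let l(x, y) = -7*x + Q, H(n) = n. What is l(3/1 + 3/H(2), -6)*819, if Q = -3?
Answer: -56511/2 ≈ -28256.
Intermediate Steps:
l(x, y) = -3 - 7*x (l(x, y) = -7*x - 3 = -3 - 7*x)
l(3/1 + 3/H(2), -6)*819 = (-3 - 7*(3/1 + 3/2))*819 = (-3 - 7*(3*1 + 3*(½)))*819 = (-3 - 7*(3 + 3/2))*819 = (-3 - 7*9/2)*819 = (-3 - 63/2)*819 = -69/2*819 = -56511/2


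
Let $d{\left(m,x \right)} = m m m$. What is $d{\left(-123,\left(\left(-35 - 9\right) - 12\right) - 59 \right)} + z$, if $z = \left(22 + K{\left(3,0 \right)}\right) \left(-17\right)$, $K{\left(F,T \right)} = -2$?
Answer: $-1861207$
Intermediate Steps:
$d{\left(m,x \right)} = m^{3}$ ($d{\left(m,x \right)} = m^{2} m = m^{3}$)
$z = -340$ ($z = \left(22 - 2\right) \left(-17\right) = 20 \left(-17\right) = -340$)
$d{\left(-123,\left(\left(-35 - 9\right) - 12\right) - 59 \right)} + z = \left(-123\right)^{3} - 340 = -1860867 - 340 = -1861207$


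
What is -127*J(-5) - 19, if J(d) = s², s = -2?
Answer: -527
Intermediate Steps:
J(d) = 4 (J(d) = (-2)² = 4)
-127*J(-5) - 19 = -127*4 - 19 = -508 - 19 = -527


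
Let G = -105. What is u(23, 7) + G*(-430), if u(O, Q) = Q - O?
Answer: 45134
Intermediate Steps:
u(23, 7) + G*(-430) = (7 - 1*23) - 105*(-430) = (7 - 23) + 45150 = -16 + 45150 = 45134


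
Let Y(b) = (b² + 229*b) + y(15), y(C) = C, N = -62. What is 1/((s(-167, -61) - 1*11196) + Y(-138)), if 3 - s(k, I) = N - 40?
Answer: -1/23634 ≈ -4.2312e-5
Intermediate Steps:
s(k, I) = 105 (s(k, I) = 3 - (-62 - 40) = 3 - 1*(-102) = 3 + 102 = 105)
Y(b) = 15 + b² + 229*b (Y(b) = (b² + 229*b) + 15 = 15 + b² + 229*b)
1/((s(-167, -61) - 1*11196) + Y(-138)) = 1/((105 - 1*11196) + (15 + (-138)² + 229*(-138))) = 1/((105 - 11196) + (15 + 19044 - 31602)) = 1/(-11091 - 12543) = 1/(-23634) = -1/23634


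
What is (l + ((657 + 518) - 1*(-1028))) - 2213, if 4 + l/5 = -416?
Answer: -2110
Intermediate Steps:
l = -2100 (l = -20 + 5*(-416) = -20 - 2080 = -2100)
(l + ((657 + 518) - 1*(-1028))) - 2213 = (-2100 + ((657 + 518) - 1*(-1028))) - 2213 = (-2100 + (1175 + 1028)) - 2213 = (-2100 + 2203) - 2213 = 103 - 2213 = -2110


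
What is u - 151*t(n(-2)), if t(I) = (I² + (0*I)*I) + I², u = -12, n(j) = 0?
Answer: -12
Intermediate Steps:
t(I) = 2*I² (t(I) = (I² + 0*I) + I² = (I² + 0) + I² = I² + I² = 2*I²)
u - 151*t(n(-2)) = -12 - 302*0² = -12 - 302*0 = -12 - 151*0 = -12 + 0 = -12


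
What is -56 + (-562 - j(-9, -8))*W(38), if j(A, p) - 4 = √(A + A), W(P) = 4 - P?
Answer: 19188 + 102*I*√2 ≈ 19188.0 + 144.25*I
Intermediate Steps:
j(A, p) = 4 + √2*√A (j(A, p) = 4 + √(A + A) = 4 + √(2*A) = 4 + √2*√A)
-56 + (-562 - j(-9, -8))*W(38) = -56 + (-562 - (4 + √2*√(-9)))*(4 - 1*38) = -56 + (-562 - (4 + √2*(3*I)))*(4 - 38) = -56 + (-562 - (4 + 3*I*√2))*(-34) = -56 + (-562 + (-4 - 3*I*√2))*(-34) = -56 + (-566 - 3*I*√2)*(-34) = -56 + (19244 + 102*I*√2) = 19188 + 102*I*√2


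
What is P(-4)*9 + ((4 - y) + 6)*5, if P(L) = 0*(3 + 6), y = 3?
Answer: 35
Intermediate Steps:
P(L) = 0 (P(L) = 0*9 = 0)
P(-4)*9 + ((4 - y) + 6)*5 = 0*9 + ((4 - 1*3) + 6)*5 = 0 + ((4 - 3) + 6)*5 = 0 + (1 + 6)*5 = 0 + 7*5 = 0 + 35 = 35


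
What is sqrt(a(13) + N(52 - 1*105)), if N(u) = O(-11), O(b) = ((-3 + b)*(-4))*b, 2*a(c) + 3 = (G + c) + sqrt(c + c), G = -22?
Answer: sqrt(-2488 + 2*sqrt(26))/2 ≈ 24.889*I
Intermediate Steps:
a(c) = -25/2 + c/2 + sqrt(2)*sqrt(c)/2 (a(c) = -3/2 + ((-22 + c) + sqrt(c + c))/2 = -3/2 + ((-22 + c) + sqrt(2*c))/2 = -3/2 + ((-22 + c) + sqrt(2)*sqrt(c))/2 = -3/2 + (-22 + c + sqrt(2)*sqrt(c))/2 = -3/2 + (-11 + c/2 + sqrt(2)*sqrt(c)/2) = -25/2 + c/2 + sqrt(2)*sqrt(c)/2)
O(b) = b*(12 - 4*b) (O(b) = (12 - 4*b)*b = b*(12 - 4*b))
N(u) = -616 (N(u) = 4*(-11)*(3 - 1*(-11)) = 4*(-11)*(3 + 11) = 4*(-11)*14 = -616)
sqrt(a(13) + N(52 - 1*105)) = sqrt((-25/2 + (1/2)*13 + sqrt(2)*sqrt(13)/2) - 616) = sqrt((-25/2 + 13/2 + sqrt(26)/2) - 616) = sqrt((-6 + sqrt(26)/2) - 616) = sqrt(-622 + sqrt(26)/2)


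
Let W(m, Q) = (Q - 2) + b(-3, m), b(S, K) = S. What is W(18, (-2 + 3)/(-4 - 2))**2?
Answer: 961/36 ≈ 26.694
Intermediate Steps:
W(m, Q) = -5 + Q (W(m, Q) = (Q - 2) - 3 = (-2 + Q) - 3 = -5 + Q)
W(18, (-2 + 3)/(-4 - 2))**2 = (-5 + (-2 + 3)/(-4 - 2))**2 = (-5 + 1/(-6))**2 = (-5 + 1*(-1/6))**2 = (-5 - 1/6)**2 = (-31/6)**2 = 961/36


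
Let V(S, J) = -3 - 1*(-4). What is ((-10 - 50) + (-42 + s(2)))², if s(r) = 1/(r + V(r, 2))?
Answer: 93025/9 ≈ 10336.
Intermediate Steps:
V(S, J) = 1 (V(S, J) = -3 + 4 = 1)
s(r) = 1/(1 + r) (s(r) = 1/(r + 1) = 1/(1 + r))
((-10 - 50) + (-42 + s(2)))² = ((-10 - 50) + (-42 + 1/(1 + 2)))² = (-60 + (-42 + 1/3))² = (-60 + (-42 + ⅓))² = (-60 - 125/3)² = (-305/3)² = 93025/9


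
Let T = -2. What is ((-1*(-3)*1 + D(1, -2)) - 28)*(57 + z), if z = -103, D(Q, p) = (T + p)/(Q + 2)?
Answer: 3634/3 ≈ 1211.3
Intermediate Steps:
D(Q, p) = (-2 + p)/(2 + Q) (D(Q, p) = (-2 + p)/(Q + 2) = (-2 + p)/(2 + Q))
((-1*(-3)*1 + D(1, -2)) - 28)*(57 + z) = ((-1*(-3)*1 + (-2 - 2)/(2 + 1)) - 28)*(57 - 103) = ((3*1 - 4/3) - 28)*(-46) = ((3 + (1/3)*(-4)) - 28)*(-46) = ((3 - 4/3) - 28)*(-46) = (5/3 - 28)*(-46) = -79/3*(-46) = 3634/3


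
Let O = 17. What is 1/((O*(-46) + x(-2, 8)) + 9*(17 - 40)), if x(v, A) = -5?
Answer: -1/994 ≈ -0.0010060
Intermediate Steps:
1/((O*(-46) + x(-2, 8)) + 9*(17 - 40)) = 1/((17*(-46) - 5) + 9*(17 - 40)) = 1/((-782 - 5) + 9*(-23)) = 1/(-787 - 207) = 1/(-994) = -1/994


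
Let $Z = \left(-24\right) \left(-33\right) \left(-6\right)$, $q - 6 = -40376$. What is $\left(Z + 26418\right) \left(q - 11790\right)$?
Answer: $-1130098560$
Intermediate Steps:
$q = -40370$ ($q = 6 - 40376 = -40370$)
$Z = -4752$ ($Z = 792 \left(-6\right) = -4752$)
$\left(Z + 26418\right) \left(q - 11790\right) = \left(-4752 + 26418\right) \left(-40370 - 11790\right) = 21666 \left(-52160\right) = -1130098560$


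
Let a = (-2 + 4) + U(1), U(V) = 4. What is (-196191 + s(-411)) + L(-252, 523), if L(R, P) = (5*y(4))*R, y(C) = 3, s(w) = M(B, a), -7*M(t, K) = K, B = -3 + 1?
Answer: -1399803/7 ≈ -1.9997e+5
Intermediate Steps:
a = 6 (a = (-2 + 4) + 4 = 2 + 4 = 6)
B = -2
M(t, K) = -K/7
s(w) = -6/7 (s(w) = -⅐*6 = -6/7)
L(R, P) = 15*R (L(R, P) = (5*3)*R = 15*R)
(-196191 + s(-411)) + L(-252, 523) = (-196191 - 6/7) + 15*(-252) = -1373343/7 - 3780 = -1399803/7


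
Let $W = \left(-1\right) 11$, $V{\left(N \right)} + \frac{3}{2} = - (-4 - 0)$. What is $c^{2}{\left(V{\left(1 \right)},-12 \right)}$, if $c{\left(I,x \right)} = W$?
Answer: $121$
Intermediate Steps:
$V{\left(N \right)} = \frac{5}{2}$ ($V{\left(N \right)} = - \frac{3}{2} - \left(-4 - 0\right) = - \frac{3}{2} - \left(-4 + 0\right) = - \frac{3}{2} - -4 = - \frac{3}{2} + 4 = \frac{5}{2}$)
$W = -11$
$c{\left(I,x \right)} = -11$
$c^{2}{\left(V{\left(1 \right)},-12 \right)} = \left(-11\right)^{2} = 121$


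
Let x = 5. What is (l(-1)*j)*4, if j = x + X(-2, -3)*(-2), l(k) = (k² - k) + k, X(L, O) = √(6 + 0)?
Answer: 20 - 8*√6 ≈ 0.40408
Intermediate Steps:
X(L, O) = √6
l(k) = k²
j = 5 - 2*√6 (j = 5 + √6*(-2) = 5 - 2*√6 ≈ 0.10102)
(l(-1)*j)*4 = ((-1)²*(5 - 2*√6))*4 = (1*(5 - 2*√6))*4 = (5 - 2*√6)*4 = 20 - 8*√6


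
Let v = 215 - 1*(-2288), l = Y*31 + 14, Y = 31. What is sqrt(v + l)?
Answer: sqrt(3478) ≈ 58.975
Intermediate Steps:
l = 975 (l = 31*31 + 14 = 961 + 14 = 975)
v = 2503 (v = 215 + 2288 = 2503)
sqrt(v + l) = sqrt(2503 + 975) = sqrt(3478)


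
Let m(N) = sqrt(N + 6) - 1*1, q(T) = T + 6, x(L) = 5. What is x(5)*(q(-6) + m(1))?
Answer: -5 + 5*sqrt(7) ≈ 8.2288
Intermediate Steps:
q(T) = 6 + T
m(N) = -1 + sqrt(6 + N) (m(N) = sqrt(6 + N) - 1 = -1 + sqrt(6 + N))
x(5)*(q(-6) + m(1)) = 5*((6 - 6) + (-1 + sqrt(6 + 1))) = 5*(0 + (-1 + sqrt(7))) = 5*(-1 + sqrt(7)) = -5 + 5*sqrt(7)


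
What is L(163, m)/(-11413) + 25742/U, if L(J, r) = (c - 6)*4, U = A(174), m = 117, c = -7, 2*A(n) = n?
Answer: 293797970/992931 ≈ 295.89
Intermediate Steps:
A(n) = n/2
U = 87 (U = (1/2)*174 = 87)
L(J, r) = -52 (L(J, r) = (-7 - 6)*4 = -13*4 = -52)
L(163, m)/(-11413) + 25742/U = -52/(-11413) + 25742/87 = -52*(-1/11413) + 25742*(1/87) = 52/11413 + 25742/87 = 293797970/992931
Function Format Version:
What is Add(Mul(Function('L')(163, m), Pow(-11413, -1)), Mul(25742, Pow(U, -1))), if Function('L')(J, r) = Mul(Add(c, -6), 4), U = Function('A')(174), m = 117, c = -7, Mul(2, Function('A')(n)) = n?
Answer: Rational(293797970, 992931) ≈ 295.89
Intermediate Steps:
Function('A')(n) = Mul(Rational(1, 2), n)
U = 87 (U = Mul(Rational(1, 2), 174) = 87)
Function('L')(J, r) = -52 (Function('L')(J, r) = Mul(Add(-7, -6), 4) = Mul(-13, 4) = -52)
Add(Mul(Function('L')(163, m), Pow(-11413, -1)), Mul(25742, Pow(U, -1))) = Add(Mul(-52, Pow(-11413, -1)), Mul(25742, Pow(87, -1))) = Add(Mul(-52, Rational(-1, 11413)), Mul(25742, Rational(1, 87))) = Add(Rational(52, 11413), Rational(25742, 87)) = Rational(293797970, 992931)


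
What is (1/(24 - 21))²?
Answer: ⅑ ≈ 0.11111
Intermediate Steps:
(1/(24 - 21))² = (1/3)² = (⅓)² = ⅑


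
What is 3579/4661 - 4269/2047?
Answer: -12571596/9541067 ≈ -1.3176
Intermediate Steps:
3579/4661 - 4269/2047 = -12571596/9541067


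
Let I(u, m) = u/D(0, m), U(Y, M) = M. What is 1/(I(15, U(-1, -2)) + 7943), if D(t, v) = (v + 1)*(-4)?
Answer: 4/31787 ≈ 0.00012584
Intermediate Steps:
D(t, v) = -4 - 4*v (D(t, v) = (1 + v)*(-4) = -4 - 4*v)
I(u, m) = u/(-4 - 4*m)
1/(I(15, U(-1, -2)) + 7943) = 1/(-1*15/(4 + 4*(-2)) + 7943) = 1/(-1*15/(4 - 8) + 7943) = 1/(-1*15/(-4) + 7943) = 1/(-1*15*(-1/4) + 7943) = 1/(15/4 + 7943) = 1/(31787/4) = 4/31787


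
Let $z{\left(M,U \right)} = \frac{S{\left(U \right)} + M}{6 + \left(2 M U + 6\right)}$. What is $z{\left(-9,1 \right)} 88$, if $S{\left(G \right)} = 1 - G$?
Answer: $132$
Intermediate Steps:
$z{\left(M,U \right)} = \frac{1 + M - U}{12 + 2 M U}$ ($z{\left(M,U \right)} = \frac{\left(1 - U\right) + M}{6 + \left(2 M U + 6\right)} = \frac{1 + M - U}{6 + \left(2 M U + 6\right)} = \frac{1 + M - U}{6 + \left(6 + 2 M U\right)} = \frac{1 + M - U}{12 + 2 M U}$)
$z{\left(-9,1 \right)} 88 = \frac{1 - 9 - 1}{2 \left(6 - 9\right)} 88 = \frac{1}{2} \frac{1}{-3} \left(-9\right) 88 = \frac{1}{2} \left(- \frac{1}{3}\right) \left(-9\right) 88 = \frac{3}{2} \cdot 88 = 132$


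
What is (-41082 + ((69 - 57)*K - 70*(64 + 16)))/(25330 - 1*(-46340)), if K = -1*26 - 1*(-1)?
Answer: -23491/35835 ≈ -0.65553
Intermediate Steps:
K = -25 (K = -26 + 1 = -25)
(-41082 + ((69 - 57)*K - 70*(64 + 16)))/(25330 - 1*(-46340)) = (-41082 + ((69 - 57)*(-25) - 70*(64 + 16)))/(25330 - 1*(-46340)) = (-41082 + (12*(-25) - 70*80))/(25330 + 46340) = (-41082 + (-300 - 1*5600))/71670 = (-41082 + (-300 - 5600))*(1/71670) = (-41082 - 5900)*(1/71670) = -46982*1/71670 = -23491/35835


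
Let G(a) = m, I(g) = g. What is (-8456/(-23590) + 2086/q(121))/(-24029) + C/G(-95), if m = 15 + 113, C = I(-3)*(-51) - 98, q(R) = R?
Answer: 268994133343/627091541120 ≈ 0.42896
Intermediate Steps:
C = 55 (C = -3*(-51) - 98 = 153 - 98 = 55)
m = 128
G(a) = 128
(-8456/(-23590) + 2086/q(121))/(-24029) + C/G(-95) = (-8456/(-23590) + 2086/121)/(-24029) + 55/128 = (-8456*(-1/23590) + 2086*(1/121))*(-1/24029) + 55*(1/128) = (604/1685 + 2086/121)*(-1/24029) + 55/128 = (3587994/203885)*(-1/24029) + 55/128 = -3587994/4899152665 + 55/128 = 268994133343/627091541120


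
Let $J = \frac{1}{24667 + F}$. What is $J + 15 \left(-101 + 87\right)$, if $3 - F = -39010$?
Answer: $- \frac{13372799}{63680} \approx -210.0$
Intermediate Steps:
$F = 39013$ ($F = 3 - -39010 = 3 + 39010 = 39013$)
$J = \frac{1}{63680}$ ($J = \frac{1}{24667 + 39013} = \frac{1}{63680} \approx 1.5704 \cdot 10^{-5}$)
$J + 15 \left(-101 + 87\right) = \frac{1}{63680} + 15 \left(-101 + 87\right) = \frac{1}{63680} + 15 \left(-14\right) = \frac{1}{63680} - 210 = - \frac{13372799}{63680}$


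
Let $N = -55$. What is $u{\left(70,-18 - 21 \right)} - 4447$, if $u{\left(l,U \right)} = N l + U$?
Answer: $-8336$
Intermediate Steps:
$u{\left(l,U \right)} = U - 55 l$ ($u{\left(l,U \right)} = - 55 l + U = U - 55 l$)
$u{\left(70,-18 - 21 \right)} - 4447 = \left(\left(-18 - 21\right) - 3850\right) - 4447 = \left(-39 - 3850\right) - 4447 = -3889 - 4447 = -8336$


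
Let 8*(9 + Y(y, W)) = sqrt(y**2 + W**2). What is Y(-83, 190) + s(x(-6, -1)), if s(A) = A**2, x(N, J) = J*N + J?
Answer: 16 + sqrt(42989)/8 ≈ 41.917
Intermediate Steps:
x(N, J) = J + J*N
Y(y, W) = -9 + sqrt(W**2 + y**2)/8 (Y(y, W) = -9 + sqrt(y**2 + W**2)/8 = -9 + sqrt(W**2 + y**2)/8)
Y(-83, 190) + s(x(-6, -1)) = (-9 + sqrt(190**2 + (-83)**2)/8) + (-(1 - 6))**2 = (-9 + sqrt(36100 + 6889)/8) + (-1*(-5))**2 = (-9 + sqrt(42989)/8) + 5**2 = (-9 + sqrt(42989)/8) + 25 = 16 + sqrt(42989)/8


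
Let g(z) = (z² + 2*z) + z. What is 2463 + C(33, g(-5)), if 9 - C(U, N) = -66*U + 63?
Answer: 4587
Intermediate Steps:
g(z) = z² + 3*z
C(U, N) = -54 + 66*U (C(U, N) = 9 - (-66*U + 63) = 9 - (63 - 66*U) = 9 + (-63 + 66*U) = -54 + 66*U)
2463 + C(33, g(-5)) = 2463 + (-54 + 66*33) = 2463 + (-54 + 2178) = 2463 + 2124 = 4587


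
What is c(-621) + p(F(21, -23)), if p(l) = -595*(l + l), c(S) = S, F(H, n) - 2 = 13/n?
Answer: -53553/23 ≈ -2328.4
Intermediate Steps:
F(H, n) = 2 + 13/n
p(l) = -1190*l
c(-621) + p(F(21, -23)) = -621 - 1190*(2 + 13/(-23)) = -621 - 1190*(2 + 13*(-1/23)) = -621 - 1190*(2 - 13/23) = -621 - 1190*33/23 = -621 - 39270/23 = -53553/23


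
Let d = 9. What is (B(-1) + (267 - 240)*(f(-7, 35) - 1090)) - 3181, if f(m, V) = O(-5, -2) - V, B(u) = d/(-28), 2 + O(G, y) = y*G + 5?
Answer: -929749/28 ≈ -33205.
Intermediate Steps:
O(G, y) = 3 + G*y (O(G, y) = -2 + (y*G + 5) = -2 + (G*y + 5) = -2 + (5 + G*y) = 3 + G*y)
B(u) = -9/28 (B(u) = 9/(-28) = 9*(-1/28) = -9/28)
f(m, V) = 13 - V (f(m, V) = (3 - 5*(-2)) - V = (3 + 10) - V = 13 - V)
(B(-1) + (267 - 240)*(f(-7, 35) - 1090)) - 3181 = (-9/28 + (267 - 240)*((13 - 1*35) - 1090)) - 3181 = (-9/28 + 27*((13 - 35) - 1090)) - 3181 = (-9/28 + 27*(-22 - 1090)) - 3181 = (-9/28 + 27*(-1112)) - 3181 = (-9/28 - 30024) - 3181 = -840681/28 - 3181 = -929749/28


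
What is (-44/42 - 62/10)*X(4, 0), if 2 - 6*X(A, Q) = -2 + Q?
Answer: -1522/315 ≈ -4.8317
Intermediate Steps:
X(A, Q) = 2/3 - Q/6 (X(A, Q) = 1/3 - (-2 + Q)/6 = 1/3 + (1/3 - Q/6) = 2/3 - Q/6)
(-44/42 - 62/10)*X(4, 0) = (-44/42 - 62/10)*(2/3 - 1/6*0) = (-44*1/42 - 62*1/10)*(2/3 + 0) = (-22/21 - 31/5)*(2/3) = -761/105*2/3 = -1522/315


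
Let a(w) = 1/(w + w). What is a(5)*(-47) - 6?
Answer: -107/10 ≈ -10.700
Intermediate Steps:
a(w) = 1/(2*w)
a(5)*(-47) - 6 = ((½)/5)*(-47) - 6 = ((½)*(⅕))*(-47) - 6 = (⅒)*(-47) - 6 = -47/10 - 6 = -107/10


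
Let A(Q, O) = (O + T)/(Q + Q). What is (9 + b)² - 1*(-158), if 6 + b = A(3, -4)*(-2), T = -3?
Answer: 1678/9 ≈ 186.44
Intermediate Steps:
A(Q, O) = (-3 + O)/(2*Q) (A(Q, O) = (O - 3)/(Q + Q) = (-3 + O)/((2*Q)) = (-3 + O)*(1/(2*Q)) = (-3 + O)/(2*Q))
b = -11/3 (b = -6 + ((½)*(-3 - 4)/3)*(-2) = -6 + ((½)*(⅓)*(-7))*(-2) = -6 - 7/6*(-2) = -6 + 7/3 = -11/3 ≈ -3.6667)
(9 + b)² - 1*(-158) = (9 - 11/3)² - 1*(-158) = (16/3)² + 158 = 256/9 + 158 = 1678/9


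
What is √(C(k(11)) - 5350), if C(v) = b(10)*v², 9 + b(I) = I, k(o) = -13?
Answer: I*√5181 ≈ 71.979*I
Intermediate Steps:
b(I) = -9 + I
C(v) = v² (C(v) = (-9 + 10)*v² = 1*v² = v²)
√(C(k(11)) - 5350) = √((-13)² - 5350) = √(169 - 5350) = √(-5181) = I*√5181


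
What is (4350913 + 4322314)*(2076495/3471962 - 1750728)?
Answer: -52719854819892680907/3471962 ≈ -1.5184e+13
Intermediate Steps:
(4350913 + 4322314)*(2076495/3471962 - 1750728) = 8673227*(2076495*(1/3471962) - 1750728) = 8673227*(2076495/3471962 - 1750728) = 8673227*(-6078459011841/3471962) = -52719854819892680907/3471962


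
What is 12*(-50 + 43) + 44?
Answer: -40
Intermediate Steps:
12*(-50 + 43) + 44 = 12*(-7) + 44 = -84 + 44 = -40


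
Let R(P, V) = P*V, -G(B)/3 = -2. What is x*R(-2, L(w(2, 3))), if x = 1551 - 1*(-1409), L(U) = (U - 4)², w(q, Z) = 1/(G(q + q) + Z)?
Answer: -7252000/81 ≈ -89531.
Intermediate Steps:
G(B) = 6 (G(B) = -3*(-2) = 6)
w(q, Z) = 1/(6 + Z)
L(U) = (-4 + U)²
x = 2960 (x = 1551 + 1409 = 2960)
x*R(-2, L(w(2, 3))) = 2960*(-2*(-4 + 1/(6 + 3))²) = 2960*(-2*(-4 + 1/9)²) = 2960*(-2*(-4 + ⅑)²) = 2960*(-2*(-35/9)²) = 2960*(-2*1225/81) = 2960*(-2450/81) = -7252000/81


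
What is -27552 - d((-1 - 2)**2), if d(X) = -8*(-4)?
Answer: -27584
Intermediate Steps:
d(X) = 32
-27552 - d((-1 - 2)**2) = -27552 - 1*32 = -27552 - 32 = -27584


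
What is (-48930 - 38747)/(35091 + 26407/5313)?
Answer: -465827901/186464890 ≈ -2.4982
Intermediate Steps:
(-48930 - 38747)/(35091 + 26407/5313) = -87677/(35091 + 26407*(1/5313)) = -87677/(35091 + 26407/5313) = -87677/186464890/5313 = -87677*5313/186464890 = -465827901/186464890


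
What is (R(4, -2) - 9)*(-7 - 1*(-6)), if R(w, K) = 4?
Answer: 5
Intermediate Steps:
(R(4, -2) - 9)*(-7 - 1*(-6)) = (4 - 9)*(-7 - 1*(-6)) = -5*(-7 + 6) = -5*(-1) = 5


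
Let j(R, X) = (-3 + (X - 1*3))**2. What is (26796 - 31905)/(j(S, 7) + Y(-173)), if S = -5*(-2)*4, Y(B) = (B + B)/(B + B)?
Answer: -5109/2 ≈ -2554.5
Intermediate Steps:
Y(B) = 1 (Y(B) = (2*B)/((2*B)) = (2*B)*(1/(2*B)) = 1)
S = 40 (S = 10*4 = 40)
j(R, X) = (-6 + X)**2 (j(R, X) = (-3 + (X - 3))**2 = (-3 + (-3 + X))**2 = (-6 + X)**2)
(26796 - 31905)/(j(S, 7) + Y(-173)) = (26796 - 31905)/((-6 + 7)**2 + 1) = -5109/(1**2 + 1) = -5109/(1 + 1) = -5109/2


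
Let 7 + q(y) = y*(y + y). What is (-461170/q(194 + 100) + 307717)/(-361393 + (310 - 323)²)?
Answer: -10638607607/12488597352 ≈ -0.85187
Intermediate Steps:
q(y) = -7 + 2*y² (q(y) = -7 + y*(y + y) = -7 + y*(2*y) = -7 + 2*y²)
(-461170/q(194 + 100) + 307717)/(-361393 + (310 - 323)²) = (-461170/(-7 + 2*(194 + 100)²) + 307717)/(-361393 + (310 - 323)²) = (-461170/(-7 + 2*294²) + 307717)/(-361393 + (-13)²) = (-461170/(-7 + 2*86436) + 307717)/(-361393 + 169) = (-461170/(-7 + 172872) + 307717)/(-361224) = (-461170/172865 + 307717)*(-1/361224) = (-461170*1/172865 + 307717)*(-1/361224) = (-92234/34573 + 307717)*(-1/361224) = (10638607607/34573)*(-1/361224) = -10638607607/12488597352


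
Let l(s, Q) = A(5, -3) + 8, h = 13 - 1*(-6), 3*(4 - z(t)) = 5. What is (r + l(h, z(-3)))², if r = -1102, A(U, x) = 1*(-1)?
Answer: 1199025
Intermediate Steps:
z(t) = 7/3 (z(t) = 4 - ⅓*5 = 4 - 5/3 = 7/3)
A(U, x) = -1
h = 19 (h = 13 + 6 = 19)
l(s, Q) = 7 (l(s, Q) = -1 + 8 = 7)
(r + l(h, z(-3)))² = (-1102 + 7)² = (-1095)² = 1199025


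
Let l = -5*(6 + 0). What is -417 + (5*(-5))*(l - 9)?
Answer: 558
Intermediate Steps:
l = -30 (l = -5*6 = -30)
-417 + (5*(-5))*(l - 9) = -417 + (5*(-5))*(-30 - 9) = -417 - 25*(-39) = -417 + 975 = 558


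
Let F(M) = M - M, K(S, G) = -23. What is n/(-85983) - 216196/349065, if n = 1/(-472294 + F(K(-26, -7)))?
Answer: -2926519498021109/4725089865757710 ≈ -0.61936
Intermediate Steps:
F(M) = 0
n = -1/472294 (n = 1/(-472294 + 0) = 1/(-472294) = -1/472294 ≈ -2.1173e-6)
n/(-85983) - 216196/349065 = -1/472294/(-85983) - 216196/349065 = -1/472294*(-1/85983) - 216196*1/349065 = 1/40609255002 - 216196/349065 = -2926519498021109/4725089865757710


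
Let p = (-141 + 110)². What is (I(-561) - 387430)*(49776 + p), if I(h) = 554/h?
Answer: -11027625253808/561 ≈ -1.9657e+10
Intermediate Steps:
p = 961 (p = (-31)² = 961)
(I(-561) - 387430)*(49776 + p) = (554/(-561) - 387430)*(49776 + 961) = (554*(-1/561) - 387430)*50737 = (-554/561 - 387430)*50737 = -217348784/561*50737 = -11027625253808/561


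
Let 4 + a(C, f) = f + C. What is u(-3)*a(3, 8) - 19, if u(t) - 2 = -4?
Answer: -33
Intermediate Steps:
u(t) = -2 (u(t) = 2 - 4 = -2)
a(C, f) = -4 + C + f (a(C, f) = -4 + (f + C) = -4 + (C + f) = -4 + C + f)
u(-3)*a(3, 8) - 19 = -2*(-4 + 3 + 8) - 19 = -2*7 - 19 = -14 - 19 = -33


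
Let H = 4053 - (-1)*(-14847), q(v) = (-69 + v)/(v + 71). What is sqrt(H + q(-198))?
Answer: I*sqrt(174062517)/127 ≈ 103.88*I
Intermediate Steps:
q(v) = (-69 + v)/(71 + v)
H = -10794 (H = 4053 - 1*14847 = 4053 - 14847 = -10794)
sqrt(H + q(-198)) = sqrt(-10794 + (-69 - 198)/(71 - 198)) = sqrt(-10794 - 267/(-127)) = sqrt(-10794 - 1/127*(-267)) = sqrt(-10794 + 267/127) = sqrt(-1370571/127) = I*sqrt(174062517)/127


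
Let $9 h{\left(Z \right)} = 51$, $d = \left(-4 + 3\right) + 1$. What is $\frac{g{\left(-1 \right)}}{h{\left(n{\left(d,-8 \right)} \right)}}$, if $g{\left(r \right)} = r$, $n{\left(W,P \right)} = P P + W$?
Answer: $- \frac{3}{17} \approx -0.17647$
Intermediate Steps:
$d = 0$ ($d = -1 + 1 = 0$)
$n{\left(W,P \right)} = W + P^{2}$ ($n{\left(W,P \right)} = P^{2} + W = W + P^{2}$)
$h{\left(Z \right)} = \frac{17}{3}$ ($h{\left(Z \right)} = \frac{1}{9} \cdot 51 = \frac{17}{3}$)
$\frac{g{\left(-1 \right)}}{h{\left(n{\left(d,-8 \right)} \right)}} = - \frac{1}{\frac{17}{3}} = \left(-1\right) \frac{3}{17} = - \frac{3}{17}$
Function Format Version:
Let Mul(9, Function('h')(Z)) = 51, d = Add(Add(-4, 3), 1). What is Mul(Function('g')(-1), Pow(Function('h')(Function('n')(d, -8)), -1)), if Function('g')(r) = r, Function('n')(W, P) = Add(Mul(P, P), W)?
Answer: Rational(-3, 17) ≈ -0.17647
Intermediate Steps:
d = 0 (d = Add(-1, 1) = 0)
Function('n')(W, P) = Add(W, Pow(P, 2)) (Function('n')(W, P) = Add(Pow(P, 2), W) = Add(W, Pow(P, 2)))
Function('h')(Z) = Rational(17, 3) (Function('h')(Z) = Mul(Rational(1, 9), 51) = Rational(17, 3))
Mul(Function('g')(-1), Pow(Function('h')(Function('n')(d, -8)), -1)) = Mul(-1, Pow(Rational(17, 3), -1)) = Mul(-1, Rational(3, 17)) = Rational(-3, 17)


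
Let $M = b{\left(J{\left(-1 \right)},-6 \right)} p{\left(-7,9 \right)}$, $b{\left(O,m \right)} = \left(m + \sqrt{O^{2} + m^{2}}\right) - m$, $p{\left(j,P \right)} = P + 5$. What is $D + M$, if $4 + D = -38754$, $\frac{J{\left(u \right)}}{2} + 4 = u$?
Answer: $-38758 + 28 \sqrt{34} \approx -38595.0$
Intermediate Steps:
$p{\left(j,P \right)} = 5 + P$
$J{\left(u \right)} = -8 + 2 u$
$D = -38758$ ($D = -4 - 38754 = -38758$)
$b{\left(O,m \right)} = \sqrt{O^{2} + m^{2}}$
$M = 28 \sqrt{34}$ ($M = \sqrt{\left(-8 + 2 \left(-1\right)\right)^{2} + \left(-6\right)^{2}} \left(5 + 9\right) = \sqrt{\left(-8 - 2\right)^{2} + 36} \cdot 14 = \sqrt{\left(-10\right)^{2} + 36} \cdot 14 = \sqrt{100 + 36} \cdot 14 = \sqrt{136} \cdot 14 = 2 \sqrt{34} \cdot 14 = 28 \sqrt{34} \approx 163.27$)
$D + M = -38758 + 28 \sqrt{34}$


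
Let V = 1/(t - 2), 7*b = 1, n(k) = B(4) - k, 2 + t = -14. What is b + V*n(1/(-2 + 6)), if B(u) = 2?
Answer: 23/504 ≈ 0.045635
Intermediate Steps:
t = -16 (t = -2 - 14 = -16)
n(k) = 2 - k
b = ⅐ (b = (⅐)*1 = ⅐ ≈ 0.14286)
V = -1/18 (V = 1/(-16 - 2) = 1/(-18) = -1/18 ≈ -0.055556)
b + V*n(1/(-2 + 6)) = ⅐ - (2 - 1/(-2 + 6))/18 = ⅐ - (2 - 1/4)/18 = ⅐ - (2 - 1*¼)/18 = ⅐ - (2 - ¼)/18 = ⅐ - 1/18*7/4 = ⅐ - 7/72 = 23/504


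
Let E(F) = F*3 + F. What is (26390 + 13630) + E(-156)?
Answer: 39396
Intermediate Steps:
E(F) = 4*F (E(F) = 3*F + F = 4*F)
(26390 + 13630) + E(-156) = (26390 + 13630) + 4*(-156) = 40020 - 624 = 39396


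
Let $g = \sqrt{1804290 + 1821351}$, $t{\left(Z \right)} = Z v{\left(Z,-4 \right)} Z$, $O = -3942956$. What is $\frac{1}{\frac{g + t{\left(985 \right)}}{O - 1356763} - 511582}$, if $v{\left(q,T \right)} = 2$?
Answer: $- \frac{14368824906089559852}{7350837444138173119758823} + \frac{47697471 \sqrt{44761}}{7350837444138173119758823} \approx -1.9547 \cdot 10^{-6}$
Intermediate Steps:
$t{\left(Z \right)} = 2 Z^{2}$ ($t{\left(Z \right)} = Z 2 Z = 2 Z Z = 2 Z^{2}$)
$g = 9 \sqrt{44761}$ ($g = \sqrt{3625641} = 9 \sqrt{44761} \approx 1904.1$)
$\frac{1}{\frac{g + t{\left(985 \right)}}{O - 1356763} - 511582} = \frac{1}{\frac{9 \sqrt{44761} + 2 \cdot 985^{2}}{-3942956 - 1356763} - 511582} = \frac{1}{\frac{9 \sqrt{44761} + 2 \cdot 970225}{-5299719} - 511582} = \frac{1}{\left(9 \sqrt{44761} + 1940450\right) \left(- \frac{1}{5299719}\right) - 511582} = \frac{1}{\left(1940450 + 9 \sqrt{44761}\right) \left(- \frac{1}{5299719}\right) - 511582} = \frac{1}{\left(- \frac{1940450}{5299719} - \frac{3 \sqrt{44761}}{1766573}\right) - 511582} = \frac{1}{- \frac{2711242785908}{5299719} - \frac{3 \sqrt{44761}}{1766573}}$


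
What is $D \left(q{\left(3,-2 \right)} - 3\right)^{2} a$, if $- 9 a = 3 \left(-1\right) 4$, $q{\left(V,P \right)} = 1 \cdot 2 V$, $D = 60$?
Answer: $720$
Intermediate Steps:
$q{\left(V,P \right)} = 2 V$
$a = \frac{4}{3}$ ($a = - \frac{3 \left(-1\right) 4}{9} = - \frac{\left(-3\right) 4}{9} = \left(- \frac{1}{9}\right) \left(-12\right) = \frac{4}{3} \approx 1.3333$)
$D \left(q{\left(3,-2 \right)} - 3\right)^{2} a = 60 \left(2 \cdot 3 - 3\right)^{2} \cdot \frac{4}{3} = 60 \left(6 - 3\right)^{2} \cdot \frac{4}{3} = 60 \cdot 3^{2} \cdot \frac{4}{3} = 60 \cdot 9 \cdot \frac{4}{3} = 540 \cdot \frac{4}{3} = 720$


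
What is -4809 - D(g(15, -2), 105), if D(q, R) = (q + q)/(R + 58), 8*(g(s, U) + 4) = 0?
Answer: -783859/163 ≈ -4809.0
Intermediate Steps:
g(s, U) = -4 (g(s, U) = -4 + (⅛)*0 = -4 + 0 = -4)
D(q, R) = 2*q/(58 + R) (D(q, R) = (2*q)/(58 + R) = 2*q/(58 + R))
-4809 - D(g(15, -2), 105) = -4809 - 2*(-4)/(58 + 105) = -4809 - 2*(-4)/163 = -4809 - 1*(-8/163) = -4809 + 8/163 = -783859/163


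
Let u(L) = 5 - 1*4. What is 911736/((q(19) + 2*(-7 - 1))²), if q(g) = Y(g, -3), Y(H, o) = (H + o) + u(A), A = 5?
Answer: 911736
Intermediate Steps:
u(L) = 1 (u(L) = 5 - 4 = 1)
Y(H, o) = 1 + H + o (Y(H, o) = (H + o) + 1 = 1 + H + o)
q(g) = -2 + g (q(g) = 1 + g - 3 = -2 + g)
911736/((q(19) + 2*(-7 - 1))²) = 911736/(((-2 + 19) + 2*(-7 - 1))²) = 911736/((17 + 2*(-8))²) = 911736/((17 - 16)²) = 911736/(1²) = 911736/1 = 911736*1 = 911736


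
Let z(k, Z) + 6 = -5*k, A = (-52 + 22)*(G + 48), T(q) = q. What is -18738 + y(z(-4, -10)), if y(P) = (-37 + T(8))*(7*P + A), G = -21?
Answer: 1910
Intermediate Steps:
A = -810 (A = (-52 + 22)*(-21 + 48) = -30*27 = -810)
z(k, Z) = -6 - 5*k
y(P) = 23490 - 203*P (y(P) = (-37 + 8)*(7*P - 810) = -29*(-810 + 7*P) = 23490 - 203*P)
-18738 + y(z(-4, -10)) = -18738 + (23490 - 203*(-6 - 5*(-4))) = -18738 + (23490 - 203*(-6 + 20)) = -18738 + (23490 - 203*14) = -18738 + (23490 - 2842) = -18738 + 20648 = 1910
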